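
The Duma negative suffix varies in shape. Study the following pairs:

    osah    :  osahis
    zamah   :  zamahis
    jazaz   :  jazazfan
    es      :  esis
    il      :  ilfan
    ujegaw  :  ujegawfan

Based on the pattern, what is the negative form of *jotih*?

The alternation tracks the final consonant of the stem — -is when the stem ends in a voiceless consonant (*osah*, *zamah*, *es*); -fan when the stem ends in a voiced consonant (*jazaz*, *il*, *ujegaw*).
*jotih*: final consonant = /h/, voiceless → -is → *jotihis*.

jotihis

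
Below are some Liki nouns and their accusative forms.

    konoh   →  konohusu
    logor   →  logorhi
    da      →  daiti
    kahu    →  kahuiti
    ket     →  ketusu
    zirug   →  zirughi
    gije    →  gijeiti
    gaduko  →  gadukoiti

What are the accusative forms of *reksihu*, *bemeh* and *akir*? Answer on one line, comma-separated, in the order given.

Looking at the final sound of each stem: -usu when the stem ends in a voiceless consonant (*konoh*, *ket*); -hi when the stem ends in a voiced consonant (*logor*, *zirug*); -iti when the stem ends in a vowel (*da*, *kahu*, *gije*, *gaduko*).
Since the final sound of *reksihu* is /u/ (a vowel), it takes -iti, giving *reksihuiti*.
*bemeh* — final sound /h/ (a voiceless consonant) → -usu → *bemehusu*.
*akir*: final sound = /r/, a voiced consonant → -hi → *akirhi*.

reksihuiti, bemehusu, akirhi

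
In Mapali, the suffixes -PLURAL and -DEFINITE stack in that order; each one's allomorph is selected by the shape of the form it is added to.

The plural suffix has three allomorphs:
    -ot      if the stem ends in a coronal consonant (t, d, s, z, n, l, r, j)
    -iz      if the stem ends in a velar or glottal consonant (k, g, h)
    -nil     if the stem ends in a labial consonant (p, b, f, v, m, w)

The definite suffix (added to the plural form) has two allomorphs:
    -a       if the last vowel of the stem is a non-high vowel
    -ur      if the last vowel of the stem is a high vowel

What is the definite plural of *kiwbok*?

kiwbokizur

Since the final consonant of *kiwbok* is /k/ (velar/glottal), it takes -iz, giving *kiwbokiz*.
The plural form *kiwbokiz*: last vowel = /i/, a high vowel → -ur → *kiwbokizur*.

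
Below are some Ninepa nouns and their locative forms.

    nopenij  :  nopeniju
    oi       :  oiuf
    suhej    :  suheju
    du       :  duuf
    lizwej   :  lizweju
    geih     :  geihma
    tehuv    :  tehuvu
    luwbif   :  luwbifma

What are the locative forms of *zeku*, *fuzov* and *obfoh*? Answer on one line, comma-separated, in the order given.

zekuuf, fuzovu, obfohma

The suffix is conditioned by the final sound: -ma when the stem ends in a voiceless consonant (*geih*, *luwbif*); -u when the stem ends in a voiced consonant (*nopenij*, *suhej*, *lizwej*, *tehuv*); -uf when the stem ends in a vowel (*oi*, *du*).
*zeku*: final sound = /u/, a vowel → -uf → *zekuuf*.
Since the final sound of *fuzov* is /v/ (a voiced consonant), it takes -u, giving *fuzovu*.
*obfoh*: final sound = /h/, a voiceless consonant → -ma → *obfohma*.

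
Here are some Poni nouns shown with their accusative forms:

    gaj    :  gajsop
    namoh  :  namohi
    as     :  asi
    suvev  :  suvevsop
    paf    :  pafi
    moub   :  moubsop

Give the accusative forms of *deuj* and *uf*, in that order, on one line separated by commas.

deujsop, ufi

The alternation tracks the final consonant of the stem — -i when the stem ends in a voiceless consonant (*namoh*, *as*, *paf*); -sop when the stem ends in a voiced consonant (*gaj*, *suvev*, *moub*).
The final consonant of *deuj* is /j/, which is voiced, so the suffix is -sop, giving *deujsop*.
The final consonant of *uf* is /f/, which is voiceless, so the suffix is -i, giving *ufi*.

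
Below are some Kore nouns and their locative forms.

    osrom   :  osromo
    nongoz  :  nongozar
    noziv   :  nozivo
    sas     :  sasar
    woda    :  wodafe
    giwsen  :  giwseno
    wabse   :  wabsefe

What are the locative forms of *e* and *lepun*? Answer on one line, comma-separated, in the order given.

efe, lepuno

The alternation tracks the final sound of the stem — -ar when the stem ends in a sibilant (*nongoz*, *sas*); -o when the stem ends in a non-sibilant consonant (*osrom*, *noziv*, *giwsen*); -fe when the stem ends in a vowel (*woda*, *wabse*).
Since the final sound of *e* is /e/ (a vowel), it takes -fe, giving *efe*.
*lepun* — final sound /n/ (a non-sibilant consonant) → -o → *lepuno*.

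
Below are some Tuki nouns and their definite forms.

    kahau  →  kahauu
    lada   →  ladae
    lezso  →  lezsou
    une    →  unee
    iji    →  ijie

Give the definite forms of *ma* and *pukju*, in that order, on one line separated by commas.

The alternation tracks the last vowel of the stem — -u when the last vowel of the stem is a rounded vowel (*kahau*, *lezso*); -e when the last vowel of the stem is an unrounded vowel (*lada*, *une*, *iji*).
Since the last vowel of *ma* is /a/ (an unrounded vowel), it takes -e, giving *mae*.
*pukju*: last vowel = /u/, a rounded vowel → -u → *pukjuu*.

mae, pukjuu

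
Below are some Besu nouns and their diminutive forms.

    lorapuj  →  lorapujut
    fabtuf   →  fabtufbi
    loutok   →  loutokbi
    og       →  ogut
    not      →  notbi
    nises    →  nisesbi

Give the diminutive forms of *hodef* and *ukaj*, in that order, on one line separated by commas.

hodefbi, ukajut

The pattern is voicing of the final consonant: -bi when the stem ends in a voiceless consonant (*fabtuf*, *loutok*, *not*, *nises*); -ut when the stem ends in a voiced consonant (*lorapuj*, *og*).
*hodef*: final consonant = /f/, voiceless → -bi → *hodefbi*.
*ukaj*: final consonant = /j/, voiced → -ut → *ukajut*.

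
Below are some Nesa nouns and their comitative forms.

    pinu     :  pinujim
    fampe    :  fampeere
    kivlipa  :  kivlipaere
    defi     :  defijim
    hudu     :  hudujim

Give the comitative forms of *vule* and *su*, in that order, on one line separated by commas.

vuleere, sujim

The suffix is conditioned by the last vowel: -jim when the last vowel of the stem is a high vowel (*pinu*, *defi*, *hudu*); -ere when the last vowel of the stem is a non-high vowel (*fampe*, *kivlipa*).
The last vowel of *vule* is /e/, which is a non-high vowel, so the suffix is -ere, giving *vuleere*.
The last vowel of *su* is /u/, which is a high vowel, so the suffix is -jim, giving *sujim*.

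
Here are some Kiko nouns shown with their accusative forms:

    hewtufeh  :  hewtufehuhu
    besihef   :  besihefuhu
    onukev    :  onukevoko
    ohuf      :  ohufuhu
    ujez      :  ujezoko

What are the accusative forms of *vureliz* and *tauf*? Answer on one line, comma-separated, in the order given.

vurelizoko, taufuhu

The alternation tracks the final consonant of the stem — -uhu when the stem ends in a voiceless consonant (*hewtufeh*, *besihef*, *ohuf*); -oko when the stem ends in a voiced consonant (*onukev*, *ujez*).
*vureliz*: final consonant = /z/, voiced → -oko → *vurelizoko*.
Since the final consonant of *tauf* is /f/ (voiceless), it takes -uhu, giving *taufuhu*.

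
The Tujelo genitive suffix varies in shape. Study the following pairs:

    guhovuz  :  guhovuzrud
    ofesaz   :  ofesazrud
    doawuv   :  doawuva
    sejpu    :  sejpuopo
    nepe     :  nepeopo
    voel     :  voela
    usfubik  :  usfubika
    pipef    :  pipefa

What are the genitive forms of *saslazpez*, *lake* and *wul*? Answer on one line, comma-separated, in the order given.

saslazpezrud, lakeopo, wula

The suffix is conditioned by the final sound: -rud when the stem ends in a sibilant (*guhovuz*, *ofesaz*); -a when the stem ends in a non-sibilant consonant (*doawuv*, *voel*, *usfubik*, *pipef*); -opo when the stem ends in a vowel (*sejpu*, *nepe*).
The final sound of *saslazpez* is /z/, which is a sibilant, so the suffix is -rud, giving *saslazpezrud*.
The final sound of *lake* is /e/, which is a vowel, so the suffix is -opo, giving *lakeopo*.
The final sound of *wul* is /l/, which is a non-sibilant consonant, so the suffix is -a, giving *wula*.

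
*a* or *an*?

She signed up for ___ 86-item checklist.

an

The indefinite article is chosen by the initial *sound* of the following word, not its spelling.
The number *86* is spoken "eighty-…", beginning with /ˈeɪti/ — a vowel sound.
So the article is *an*: She signed up for an 86-item checklist.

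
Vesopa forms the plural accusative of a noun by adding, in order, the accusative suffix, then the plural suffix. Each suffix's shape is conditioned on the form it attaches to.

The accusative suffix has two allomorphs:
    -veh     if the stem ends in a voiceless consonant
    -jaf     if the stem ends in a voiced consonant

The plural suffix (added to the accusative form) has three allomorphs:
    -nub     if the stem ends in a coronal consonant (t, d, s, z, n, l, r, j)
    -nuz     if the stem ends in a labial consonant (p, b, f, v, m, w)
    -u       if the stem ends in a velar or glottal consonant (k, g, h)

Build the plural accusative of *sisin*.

*sisin* — final consonant /n/ (voiced) → -jaf → *sisinjaf*.
The final consonant of the accusative form *sisinjaf* is /f/, which is labial, so the plural suffix is -nuz, giving *sisinjafnuz*.

sisinjafnuz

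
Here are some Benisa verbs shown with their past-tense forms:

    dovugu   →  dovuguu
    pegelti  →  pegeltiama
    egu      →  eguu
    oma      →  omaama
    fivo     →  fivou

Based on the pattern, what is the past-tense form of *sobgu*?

The alternation tracks the last vowel of the stem — -u when the last vowel of the stem is a rounded vowel (*dovugu*, *egu*, *fivo*); -ama when the last vowel of the stem is an unrounded vowel (*pegelti*, *oma*).
The last vowel of *sobgu* is /u/, which is a rounded vowel, so the suffix is -u, giving *sobguu*.

sobguu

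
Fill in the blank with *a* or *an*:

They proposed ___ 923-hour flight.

a

The indefinite article is chosen by the initial *sound* of the following word, not its spelling.
The number *923* is spoken "nine hundred …", beginning with /naɪn/ — a consonant sound.
So the article is *a*: They proposed a 923-hour flight.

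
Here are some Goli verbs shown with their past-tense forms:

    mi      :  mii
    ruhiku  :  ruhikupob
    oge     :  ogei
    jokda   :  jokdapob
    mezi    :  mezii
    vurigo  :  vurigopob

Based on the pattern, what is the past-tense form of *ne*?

nei

The suffix is conditioned by the last vowel: -i when the last vowel of the stem is a front vowel (*mi*, *oge*, *mezi*); -pob when the last vowel of the stem is a back vowel (*ruhiku*, *jokda*, *vurigo*).
Since the last vowel of *ne* is /e/ (a front vowel), it takes -i, giving *nei*.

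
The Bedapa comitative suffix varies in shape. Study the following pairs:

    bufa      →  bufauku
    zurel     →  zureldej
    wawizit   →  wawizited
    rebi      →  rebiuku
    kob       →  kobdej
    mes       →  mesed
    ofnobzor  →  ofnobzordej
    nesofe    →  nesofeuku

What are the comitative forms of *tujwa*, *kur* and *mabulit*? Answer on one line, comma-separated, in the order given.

tujwauku, kurdej, mabulited

The pattern is voicing of the final sound: -ed when the stem ends in a voiceless consonant (*wawizit*, *mes*); -dej when the stem ends in a voiced consonant (*zurel*, *kob*, *ofnobzor*); -uku when the stem ends in a vowel (*bufa*, *rebi*, *nesofe*).
The final sound of *tujwa* is /a/, which is a vowel, so the suffix is -uku, giving *tujwauku*.
*kur* — final sound /r/ (a voiced consonant) → -dej → *kurdej*.
*mabulit* — final sound /t/ (a voiceless consonant) → -ed → *mabulited*.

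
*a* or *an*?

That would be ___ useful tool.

The indefinite article is chosen by the initial *sound* of the following word, not its spelling.
*useful* begins with the sound /juː/ (u pronounced /juː/) — a consonant sound.
So the article is *a*: That would be a useful tool.

a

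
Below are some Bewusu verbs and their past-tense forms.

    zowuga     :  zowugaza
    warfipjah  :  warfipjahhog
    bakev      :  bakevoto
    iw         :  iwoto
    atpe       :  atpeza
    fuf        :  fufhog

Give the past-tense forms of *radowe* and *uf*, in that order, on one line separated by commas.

radoweza, ufhog

The pattern is voicing of the final sound: -hog when the stem ends in a voiceless consonant (*warfipjah*, *fuf*); -oto when the stem ends in a voiced consonant (*bakev*, *iw*); -za when the stem ends in a vowel (*zowuga*, *atpe*).
Since the final sound of *radowe* is /e/ (a vowel), it takes -za, giving *radoweza*.
*uf*: final sound = /f/, a voiceless consonant → -hog → *ufhog*.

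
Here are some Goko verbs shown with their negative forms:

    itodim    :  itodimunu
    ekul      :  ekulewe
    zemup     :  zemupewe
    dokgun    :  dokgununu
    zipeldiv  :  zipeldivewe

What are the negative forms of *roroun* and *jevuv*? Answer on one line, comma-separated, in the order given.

The alternation tracks the final consonant of the stem — -unu when the stem ends in a nasal (*itodim*, *dokgun*); -ewe when the stem ends in a non-nasal consonant (*ekul*, *zemup*, *zipeldiv*).
Since the final consonant of *roroun* is /n/ (a nasal), it takes -unu, giving *roroununu*.
The final consonant of *jevuv* is /v/, which is non-nasal, so the suffix is -ewe, giving *jevuvewe*.

roroununu, jevuvewe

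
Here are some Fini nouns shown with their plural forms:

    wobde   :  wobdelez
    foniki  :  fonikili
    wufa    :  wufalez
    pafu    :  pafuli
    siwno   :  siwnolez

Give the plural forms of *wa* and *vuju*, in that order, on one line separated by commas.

Looking at the last vowel of each stem: -li when the last vowel of the stem is a high vowel (*foniki*, *pafu*); -lez when the last vowel of the stem is a non-high vowel (*wobde*, *wufa*, *siwno*).
*wa*: last vowel = /a/, a non-high vowel → -lez → *walez*.
*vuju*: last vowel = /u/, a high vowel → -li → *vujuli*.

walez, vujuli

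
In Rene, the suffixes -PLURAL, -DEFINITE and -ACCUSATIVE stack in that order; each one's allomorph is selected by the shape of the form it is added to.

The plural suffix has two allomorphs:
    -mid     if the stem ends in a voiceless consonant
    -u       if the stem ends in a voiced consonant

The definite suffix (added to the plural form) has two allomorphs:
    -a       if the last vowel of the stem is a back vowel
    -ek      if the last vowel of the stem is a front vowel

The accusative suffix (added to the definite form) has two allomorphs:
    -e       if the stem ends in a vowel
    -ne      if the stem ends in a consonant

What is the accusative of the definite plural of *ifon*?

Since the final consonant of *ifon* is /n/ (voiced), it takes -u, giving *ifonu*.
Since the last vowel of the plural form *ifonu* is /u/ (a back vowel), it takes -a, giving *ifonua*.
The definite form *ifonua* — final sound /a/ (a vowel) → -e → *ifonuae*.

ifonuae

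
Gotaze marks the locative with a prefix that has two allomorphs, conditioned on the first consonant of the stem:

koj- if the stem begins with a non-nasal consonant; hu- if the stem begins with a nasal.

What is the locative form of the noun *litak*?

kojlitak

*litak* — first consonant /l/ (non-nasal) → koj- → *kojlitak*.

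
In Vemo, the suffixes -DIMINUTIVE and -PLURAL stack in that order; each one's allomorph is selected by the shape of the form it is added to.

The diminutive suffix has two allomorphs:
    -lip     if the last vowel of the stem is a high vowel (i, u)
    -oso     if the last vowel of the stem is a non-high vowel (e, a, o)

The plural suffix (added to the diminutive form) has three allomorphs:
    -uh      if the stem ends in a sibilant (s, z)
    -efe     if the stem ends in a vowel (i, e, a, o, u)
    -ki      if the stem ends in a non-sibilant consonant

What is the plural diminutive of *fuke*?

*fuke* — last vowel /e/ (a non-high vowel) → -oso → *fukeoso*.
Since the final sound of the diminutive form *fukeoso* is /o/ (a vowel), it takes -efe, giving *fukeosoefe*.

fukeosoefe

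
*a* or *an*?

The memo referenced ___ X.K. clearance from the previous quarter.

an

The indefinite article is chosen by the initial *sound* of the following word, not its spelling.
The initialism *X.K.* is read letter by letter; the first letter, X, is pronounced /ɛks/, which begins with a vowel sound.
So the article is *an*: The memo referenced an X.K. clearance from the previous quarter.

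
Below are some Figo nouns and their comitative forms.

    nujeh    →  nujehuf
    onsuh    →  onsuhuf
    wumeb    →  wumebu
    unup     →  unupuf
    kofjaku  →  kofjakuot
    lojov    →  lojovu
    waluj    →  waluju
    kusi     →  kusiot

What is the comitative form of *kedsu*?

kedsuot

The pattern is voicing of the final sound: -uf when the stem ends in a voiceless consonant (*nujeh*, *onsuh*, *unup*); -u when the stem ends in a voiced consonant (*wumeb*, *lojov*, *waluj*); -ot when the stem ends in a vowel (*kofjaku*, *kusi*).
The final sound of *kedsu* is /u/, which is a vowel, so the suffix is -ot, giving *kedsuot*.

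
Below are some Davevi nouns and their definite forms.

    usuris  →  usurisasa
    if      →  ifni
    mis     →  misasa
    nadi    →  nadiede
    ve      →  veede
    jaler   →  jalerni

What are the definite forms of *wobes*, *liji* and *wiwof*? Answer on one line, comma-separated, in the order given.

The alternation tracks the final sound of the stem — -asa when the stem ends in a sibilant (*usuris*, *mis*); -ni when the stem ends in a non-sibilant consonant (*if*, *jaler*); -ede when the stem ends in a vowel (*nadi*, *ve*).
Since the final sound of *wobes* is /s/ (a sibilant), it takes -asa, giving *wobesasa*.
*liji* — final sound /i/ (a vowel) → -ede → *lijiede*.
Since the final sound of *wiwof* is /f/ (a non-sibilant consonant), it takes -ni, giving *wiwofni*.

wobesasa, lijiede, wiwofni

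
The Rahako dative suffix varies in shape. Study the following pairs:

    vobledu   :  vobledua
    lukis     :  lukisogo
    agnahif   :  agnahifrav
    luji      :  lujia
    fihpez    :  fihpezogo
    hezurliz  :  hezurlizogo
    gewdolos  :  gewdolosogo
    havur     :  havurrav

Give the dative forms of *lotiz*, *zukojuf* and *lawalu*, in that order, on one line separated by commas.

lotizogo, zukojufrav, lawalua

The alternation tracks the final sound of the stem — -ogo when the stem ends in a sibilant (*lukis*, *fihpez*, *hezurliz*, *gewdolos*); -rav when the stem ends in a non-sibilant consonant (*agnahif*, *havur*); -a when the stem ends in a vowel (*vobledu*, *luji*).
*lotiz*: final sound = /z/, a sibilant → -ogo → *lotizogo*.
*zukojuf*: final sound = /f/, a non-sibilant consonant → -rav → *zukojufrav*.
The final sound of *lawalu* is /u/, which is a vowel, so the suffix is -a, giving *lawalua*.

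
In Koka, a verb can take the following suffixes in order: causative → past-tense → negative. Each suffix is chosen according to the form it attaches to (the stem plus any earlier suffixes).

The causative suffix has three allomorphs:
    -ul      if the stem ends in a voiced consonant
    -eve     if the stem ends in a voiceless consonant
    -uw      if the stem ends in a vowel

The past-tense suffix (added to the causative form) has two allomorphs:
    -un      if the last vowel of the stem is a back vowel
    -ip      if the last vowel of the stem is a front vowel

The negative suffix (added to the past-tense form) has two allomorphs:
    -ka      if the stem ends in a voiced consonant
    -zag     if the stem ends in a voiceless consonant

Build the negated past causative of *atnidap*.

atnidapeveipzag

The final sound of *atnidap* is /p/, which is a voiceless consonant, so the causative suffix is -eve, giving *atnidapeve*.
Since the last vowel of the causative form *atnidapeve* is /e/ (a front vowel), it takes -ip, giving *atnidapeveip*.
The past-tense form *atnidapeveip*: final consonant = /p/, voiceless → -zag → *atnidapeveipzag*.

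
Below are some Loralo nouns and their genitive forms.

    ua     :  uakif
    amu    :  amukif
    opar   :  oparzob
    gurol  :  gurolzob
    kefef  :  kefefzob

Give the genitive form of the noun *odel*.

The alternation tracks the final sound of the stem — -zob when the stem ends in a consonant (*opar*, *gurol*, *kefef*); -kif when the stem ends in a vowel (*ua*, *amu*).
*odel*: final sound = /l/, a consonant → -zob → *odelzob*.

odelzob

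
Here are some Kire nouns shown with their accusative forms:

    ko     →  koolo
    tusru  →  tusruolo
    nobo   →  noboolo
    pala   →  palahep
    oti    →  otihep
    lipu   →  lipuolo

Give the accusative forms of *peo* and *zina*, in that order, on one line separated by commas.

Looking at the last vowel of each stem: -olo when the last vowel of the stem is a rounded vowel (*ko*, *tusru*, *nobo*, *lipu*); -hep when the last vowel of the stem is an unrounded vowel (*pala*, *oti*).
*peo* — last vowel /o/ (a rounded vowel) → -olo → *peoolo*.
The last vowel of *zina* is /a/, which is an unrounded vowel, so the suffix is -hep, giving *zinahep*.

peoolo, zinahep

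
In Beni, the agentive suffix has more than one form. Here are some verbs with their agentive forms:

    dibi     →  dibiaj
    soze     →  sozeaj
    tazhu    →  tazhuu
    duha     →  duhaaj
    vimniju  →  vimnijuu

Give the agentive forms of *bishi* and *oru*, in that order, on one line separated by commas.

Looking at the last vowel of each stem: -u when the last vowel of the stem is a rounded vowel (*tazhu*, *vimniju*); -aj when the last vowel of the stem is an unrounded vowel (*dibi*, *soze*, *duha*).
Since the last vowel of *bishi* is /i/ (an unrounded vowel), it takes -aj, giving *bishiaj*.
Since the last vowel of *oru* is /u/ (a rounded vowel), it takes -u, giving *oruu*.

bishiaj, oruu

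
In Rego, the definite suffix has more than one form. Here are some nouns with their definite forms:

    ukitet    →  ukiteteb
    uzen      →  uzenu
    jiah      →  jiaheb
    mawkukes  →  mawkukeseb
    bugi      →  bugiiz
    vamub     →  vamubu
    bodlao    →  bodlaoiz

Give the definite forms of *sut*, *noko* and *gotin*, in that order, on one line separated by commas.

The alternation tracks the final sound of the stem — -eb when the stem ends in a voiceless consonant (*ukitet*, *jiah*, *mawkukes*); -u when the stem ends in a voiced consonant (*uzen*, *vamub*); -iz when the stem ends in a vowel (*bugi*, *bodlao*).
Since the final sound of *sut* is /t/ (a voiceless consonant), it takes -eb, giving *suteb*.
The final sound of *noko* is /o/, which is a vowel, so the suffix is -iz, giving *nokoiz*.
*gotin* — final sound /n/ (a voiced consonant) → -u → *gotinu*.

suteb, nokoiz, gotinu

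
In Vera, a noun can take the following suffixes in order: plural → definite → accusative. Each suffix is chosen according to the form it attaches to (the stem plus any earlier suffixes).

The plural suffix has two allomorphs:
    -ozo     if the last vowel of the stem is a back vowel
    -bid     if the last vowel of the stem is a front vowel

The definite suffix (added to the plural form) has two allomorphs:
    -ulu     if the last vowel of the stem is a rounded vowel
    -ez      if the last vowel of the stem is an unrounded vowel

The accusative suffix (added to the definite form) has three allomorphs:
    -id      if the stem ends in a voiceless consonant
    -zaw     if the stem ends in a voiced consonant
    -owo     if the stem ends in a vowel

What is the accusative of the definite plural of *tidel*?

*tidel*: last vowel = /e/, a front vowel → -bid → *tidelbid*.
The last vowel of the plural form *tidelbid* is /i/, which is an unrounded vowel, so the definite suffix is -ez, giving *tidelbidez*.
Since the final sound of the definite form *tidelbidez* is /z/ (a voiced consonant), it takes -zaw, giving *tidelbidezzaw*.

tidelbidezzaw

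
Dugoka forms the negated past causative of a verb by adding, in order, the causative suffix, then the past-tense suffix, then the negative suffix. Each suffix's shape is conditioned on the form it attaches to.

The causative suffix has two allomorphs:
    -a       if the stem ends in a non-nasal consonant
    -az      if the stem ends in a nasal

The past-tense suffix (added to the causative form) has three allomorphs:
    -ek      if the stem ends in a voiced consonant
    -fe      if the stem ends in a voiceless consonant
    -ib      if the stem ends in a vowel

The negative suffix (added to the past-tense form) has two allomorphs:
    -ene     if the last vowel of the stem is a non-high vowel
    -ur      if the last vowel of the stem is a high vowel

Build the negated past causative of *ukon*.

ukonazekene

*ukon* — final consonant /n/ (a nasal) → -az → *ukonaz*.
The causative form *ukonaz* — final sound /z/ (a voiced consonant) → -ek → *ukonazek*.
The last vowel of the past-tense form *ukonazek* is /e/, which is a non-high vowel, so the negative suffix is -ene, giving *ukonazekene*.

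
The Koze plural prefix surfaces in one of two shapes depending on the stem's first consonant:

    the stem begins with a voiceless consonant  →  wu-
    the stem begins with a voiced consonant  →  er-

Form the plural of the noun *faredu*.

wufaredu

Since the first consonant of *faredu* is /f/ (voiceless), it takes wu-, giving *wufaredu*.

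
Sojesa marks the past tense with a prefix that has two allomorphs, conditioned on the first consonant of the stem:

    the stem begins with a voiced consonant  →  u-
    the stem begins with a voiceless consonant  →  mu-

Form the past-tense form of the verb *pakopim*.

The first consonant of *pakopim* is /p/, which is voiceless, so the prefix is mu-, giving *mupakopim*.

mupakopim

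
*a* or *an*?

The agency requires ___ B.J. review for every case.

The indefinite article is chosen by the initial *sound* of the following word, not its spelling.
The initialism *B.J.* is read letter by letter; the first letter, B, is pronounced /biː/, which begins with a consonant sound.
So the article is *a*: The agency requires a B.J. review for every case.

a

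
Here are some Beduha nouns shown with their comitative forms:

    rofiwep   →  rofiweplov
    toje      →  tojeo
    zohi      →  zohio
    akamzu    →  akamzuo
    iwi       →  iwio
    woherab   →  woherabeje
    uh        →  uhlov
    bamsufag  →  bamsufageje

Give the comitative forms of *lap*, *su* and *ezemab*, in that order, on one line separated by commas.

laplov, suo, ezemabeje

Looking at the final sound of each stem: -lov when the stem ends in a voiceless consonant (*rofiwep*, *uh*); -eje when the stem ends in a voiced consonant (*woherab*, *bamsufag*); -o when the stem ends in a vowel (*toje*, *zohi*, *akamzu*, *iwi*).
Since the final sound of *lap* is /p/ (a voiceless consonant), it takes -lov, giving *laplov*.
*su* — final sound /u/ (a vowel) → -o → *suo*.
Since the final sound of *ezemab* is /b/ (a voiced consonant), it takes -eje, giving *ezemabeje*.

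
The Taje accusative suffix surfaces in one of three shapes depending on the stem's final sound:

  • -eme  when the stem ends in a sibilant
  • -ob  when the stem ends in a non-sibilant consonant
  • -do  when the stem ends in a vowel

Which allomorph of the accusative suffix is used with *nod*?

-ob

Since the final sound of *nod* is /d/ (a non-sibilant consonant), it takes -ob.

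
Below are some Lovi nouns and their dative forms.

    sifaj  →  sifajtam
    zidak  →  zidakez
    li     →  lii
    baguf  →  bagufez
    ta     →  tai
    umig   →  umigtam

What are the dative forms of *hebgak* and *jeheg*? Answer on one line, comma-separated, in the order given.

hebgakez, jehegtam

The pattern is voicing of the final sound: -ez when the stem ends in a voiceless consonant (*zidak*, *baguf*); -tam when the stem ends in a voiced consonant (*sifaj*, *umig*); -i when the stem ends in a vowel (*li*, *ta*).
Since the final sound of *hebgak* is /k/ (a voiceless consonant), it takes -ez, giving *hebgakez*.
The final sound of *jeheg* is /g/, which is a voiced consonant, so the suffix is -tam, giving *jehegtam*.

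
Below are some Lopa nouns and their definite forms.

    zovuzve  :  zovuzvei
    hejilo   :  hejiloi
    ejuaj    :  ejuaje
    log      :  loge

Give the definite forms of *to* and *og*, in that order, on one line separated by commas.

toi, oge

Looking at the final sound of each stem: -e when the stem ends in a consonant (*ejuaj*, *log*); -i when the stem ends in a vowel (*zovuzve*, *hejilo*).
*to* — final sound /o/ (a vowel) → -i → *toi*.
Since the final sound of *og* is /g/ (a consonant), it takes -e, giving *oge*.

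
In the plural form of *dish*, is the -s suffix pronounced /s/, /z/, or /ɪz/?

/ɪz/

The stem *dish* ends in a sibilant (/s, z, ʃ, ʒ, tʃ, dʒ/).
The plural suffix surfaces as /ɪz/ after sibilants, /s/ after other voiceless consonants, and /z/ after other voiced sounds.
So the plural -s on *dish* is pronounced /ɪz/.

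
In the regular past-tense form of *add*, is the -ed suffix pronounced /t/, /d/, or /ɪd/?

/ɪd/

The stem *add* ends in /t/ or /d/.
The -ed suffix is realized as /ɪd/ after /t, d/; as /t/ after other voiceless consonants; and as /d/ after other voiced sounds.
So -ed on *add* is pronounced /ɪd/.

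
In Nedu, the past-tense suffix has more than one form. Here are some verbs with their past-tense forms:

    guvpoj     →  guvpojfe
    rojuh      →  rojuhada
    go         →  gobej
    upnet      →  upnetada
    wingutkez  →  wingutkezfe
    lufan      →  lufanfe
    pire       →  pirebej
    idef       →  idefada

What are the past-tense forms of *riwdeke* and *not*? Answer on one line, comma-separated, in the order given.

riwdekebej, notada

Looking at the final sound of each stem: -ada when the stem ends in a voiceless consonant (*rojuh*, *upnet*, *idef*); -fe when the stem ends in a voiced consonant (*guvpoj*, *wingutkez*, *lufan*); -bej when the stem ends in a vowel (*go*, *pire*).
The final sound of *riwdeke* is /e/, which is a vowel, so the suffix is -bej, giving *riwdekebej*.
*not*: final sound = /t/, a voiceless consonant → -ada → *notada*.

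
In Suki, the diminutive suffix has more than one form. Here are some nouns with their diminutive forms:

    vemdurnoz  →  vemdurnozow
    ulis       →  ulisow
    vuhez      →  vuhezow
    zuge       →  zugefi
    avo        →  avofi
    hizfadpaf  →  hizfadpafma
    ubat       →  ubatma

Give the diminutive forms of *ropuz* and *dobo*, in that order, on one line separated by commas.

ropuzow, dobofi

The suffix is conditioned by the final sound: -ow when the stem ends in a sibilant (*vemdurnoz*, *ulis*, *vuhez*); -ma when the stem ends in a non-sibilant consonant (*hizfadpaf*, *ubat*); -fi when the stem ends in a vowel (*zuge*, *avo*).
*ropuz* — final sound /z/ (a sibilant) → -ow → *ropuzow*.
The final sound of *dobo* is /o/, which is a vowel, so the suffix is -fi, giving *dobofi*.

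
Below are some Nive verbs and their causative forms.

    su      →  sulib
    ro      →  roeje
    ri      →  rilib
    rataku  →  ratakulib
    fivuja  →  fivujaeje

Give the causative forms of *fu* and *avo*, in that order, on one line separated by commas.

fulib, avoeje

Looking at the last vowel of each stem: -lib when the last vowel of the stem is a high vowel (*su*, *ri*, *rataku*); -eje when the last vowel of the stem is a non-high vowel (*ro*, *fivuja*).
*fu*: last vowel = /u/, a high vowel → -lib → *fulib*.
Since the last vowel of *avo* is /o/ (a non-high vowel), it takes -eje, giving *avoeje*.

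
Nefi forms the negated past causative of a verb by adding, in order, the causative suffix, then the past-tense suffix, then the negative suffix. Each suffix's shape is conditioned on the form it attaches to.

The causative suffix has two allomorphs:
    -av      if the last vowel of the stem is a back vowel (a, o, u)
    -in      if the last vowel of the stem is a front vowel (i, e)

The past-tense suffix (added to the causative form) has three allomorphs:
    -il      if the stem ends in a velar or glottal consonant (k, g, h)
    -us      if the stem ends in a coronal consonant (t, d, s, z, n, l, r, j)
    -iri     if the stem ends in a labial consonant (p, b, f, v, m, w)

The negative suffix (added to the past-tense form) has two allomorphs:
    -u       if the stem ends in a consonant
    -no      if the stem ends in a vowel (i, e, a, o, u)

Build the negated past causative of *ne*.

*ne* — last vowel /e/ (a front vowel) → -in → *nein*.
Since the final consonant of the causative form *nein* is /n/ (coronal), it takes -us, giving *neinus*.
The past-tense form *neinus* — final sound /s/ (a consonant) → -u → *neinusu*.

neinusu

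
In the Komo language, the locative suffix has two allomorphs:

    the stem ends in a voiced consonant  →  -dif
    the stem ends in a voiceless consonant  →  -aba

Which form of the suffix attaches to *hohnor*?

-dif

The final consonant of *hohnor* is /r/, which is voiced, so the suffix is -dif.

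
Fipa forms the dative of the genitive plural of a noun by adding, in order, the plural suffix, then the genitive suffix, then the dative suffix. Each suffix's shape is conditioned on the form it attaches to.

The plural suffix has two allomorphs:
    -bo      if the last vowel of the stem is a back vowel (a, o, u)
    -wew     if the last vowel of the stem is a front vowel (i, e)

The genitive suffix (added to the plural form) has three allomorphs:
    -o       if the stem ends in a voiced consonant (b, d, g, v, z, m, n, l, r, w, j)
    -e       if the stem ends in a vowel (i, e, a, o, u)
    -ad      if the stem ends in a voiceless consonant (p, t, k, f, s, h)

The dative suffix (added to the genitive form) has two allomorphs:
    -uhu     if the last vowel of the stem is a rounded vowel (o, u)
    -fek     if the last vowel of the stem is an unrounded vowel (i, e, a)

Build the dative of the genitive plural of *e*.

ewewouhu

*e*: last vowel = /e/, a front vowel → -wew → *ewew*.
Since the final sound of the plural form *ewew* is /w/ (a voiced consonant), it takes -o, giving *ewewo*.
The genitive form *ewewo*: last vowel = /o/, a rounded vowel → -uhu → *ewewouhu*.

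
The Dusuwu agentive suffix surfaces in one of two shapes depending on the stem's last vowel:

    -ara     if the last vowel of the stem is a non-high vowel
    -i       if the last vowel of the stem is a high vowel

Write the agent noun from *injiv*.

Since the last vowel of *injiv* is /i/ (a high vowel), it takes -i, giving *injivi*.

injivi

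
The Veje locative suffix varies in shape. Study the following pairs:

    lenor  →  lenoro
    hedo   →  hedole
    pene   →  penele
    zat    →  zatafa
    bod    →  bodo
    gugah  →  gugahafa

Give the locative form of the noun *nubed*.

nubedo

The suffix is conditioned by the final sound: -afa when the stem ends in a voiceless consonant (*zat*, *gugah*); -o when the stem ends in a voiced consonant (*lenor*, *bod*); -le when the stem ends in a vowel (*hedo*, *pene*).
Since the final sound of *nubed* is /d/ (a voiced consonant), it takes -o, giving *nubedo*.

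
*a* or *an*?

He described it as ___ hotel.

a

The indefinite article is chosen by the initial *sound* of the following word, not its spelling.
*hotel* begins with the sound /h/ (h is pronounced) — a consonant sound.
So the article is *a*: He described it as a hotel.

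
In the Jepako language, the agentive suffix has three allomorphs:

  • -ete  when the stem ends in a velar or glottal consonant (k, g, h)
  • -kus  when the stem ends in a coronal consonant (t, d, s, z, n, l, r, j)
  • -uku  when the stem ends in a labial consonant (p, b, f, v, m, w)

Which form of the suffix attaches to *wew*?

Since the final consonant of *wew* is /w/ (labial), it takes -uku.

-uku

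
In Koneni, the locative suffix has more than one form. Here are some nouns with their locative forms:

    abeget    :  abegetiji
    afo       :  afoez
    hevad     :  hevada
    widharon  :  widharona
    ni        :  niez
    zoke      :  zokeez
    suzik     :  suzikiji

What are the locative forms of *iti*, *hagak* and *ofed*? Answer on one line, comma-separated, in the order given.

The alternation tracks the final sound of the stem — -iji when the stem ends in a voiceless consonant (*abeget*, *suzik*); -a when the stem ends in a voiced consonant (*hevad*, *widharon*); -ez when the stem ends in a vowel (*afo*, *ni*, *zoke*).
*iti* — final sound /i/ (a vowel) → -ez → *itiez*.
*hagak*: final sound = /k/, a voiceless consonant → -iji → *hagakiji*.
*ofed* — final sound /d/ (a voiced consonant) → -a → *ofeda*.

itiez, hagakiji, ofeda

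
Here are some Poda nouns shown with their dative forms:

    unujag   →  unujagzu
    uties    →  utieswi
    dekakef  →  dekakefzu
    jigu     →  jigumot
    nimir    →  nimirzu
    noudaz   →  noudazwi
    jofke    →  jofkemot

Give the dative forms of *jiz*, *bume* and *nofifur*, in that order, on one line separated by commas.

jizwi, bumemot, nofifurzu

The alternation tracks the final sound of the stem — -wi when the stem ends in a sibilant (*uties*, *noudaz*); -zu when the stem ends in a non-sibilant consonant (*unujag*, *dekakef*, *nimir*); -mot when the stem ends in a vowel (*jigu*, *jofke*).
Since the final sound of *jiz* is /z/ (a sibilant), it takes -wi, giving *jizwi*.
*bume*: final sound = /e/, a vowel → -mot → *bumemot*.
The final sound of *nofifur* is /r/, which is a non-sibilant consonant, so the suffix is -zu, giving *nofifurzu*.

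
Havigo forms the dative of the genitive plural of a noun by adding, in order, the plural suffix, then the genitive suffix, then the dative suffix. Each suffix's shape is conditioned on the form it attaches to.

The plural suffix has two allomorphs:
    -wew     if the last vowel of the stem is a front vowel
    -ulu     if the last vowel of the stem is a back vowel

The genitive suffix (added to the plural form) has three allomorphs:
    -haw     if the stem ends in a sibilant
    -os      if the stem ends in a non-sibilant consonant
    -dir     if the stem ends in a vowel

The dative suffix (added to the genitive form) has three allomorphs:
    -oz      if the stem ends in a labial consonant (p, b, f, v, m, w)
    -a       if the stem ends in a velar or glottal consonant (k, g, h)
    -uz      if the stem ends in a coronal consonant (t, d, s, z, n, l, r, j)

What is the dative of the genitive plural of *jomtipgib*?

*jomtipgib*: last vowel = /i/, a front vowel → -wew → *jomtipgibwew*.
The final sound of the plural form *jomtipgibwew* is /w/, which is a non-sibilant consonant, so the genitive suffix is -os, giving *jomtipgibwewos*.
The genitive form *jomtipgibwewos*: final consonant = /s/, coronal → -uz → *jomtipgibwewosuz*.

jomtipgibwewosuz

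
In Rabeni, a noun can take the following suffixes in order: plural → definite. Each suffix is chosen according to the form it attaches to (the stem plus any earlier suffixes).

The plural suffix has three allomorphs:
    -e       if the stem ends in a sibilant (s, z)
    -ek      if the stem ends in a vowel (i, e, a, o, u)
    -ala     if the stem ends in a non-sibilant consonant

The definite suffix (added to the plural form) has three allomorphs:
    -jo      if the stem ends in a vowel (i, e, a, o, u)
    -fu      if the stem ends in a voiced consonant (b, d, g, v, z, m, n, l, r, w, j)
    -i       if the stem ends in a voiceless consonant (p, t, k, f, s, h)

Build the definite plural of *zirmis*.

zirmisejo

*zirmis*: final sound = /s/, a sibilant → -e → *zirmise*.
Since the final sound of the plural form *zirmise* is /e/ (a vowel), it takes -jo, giving *zirmisejo*.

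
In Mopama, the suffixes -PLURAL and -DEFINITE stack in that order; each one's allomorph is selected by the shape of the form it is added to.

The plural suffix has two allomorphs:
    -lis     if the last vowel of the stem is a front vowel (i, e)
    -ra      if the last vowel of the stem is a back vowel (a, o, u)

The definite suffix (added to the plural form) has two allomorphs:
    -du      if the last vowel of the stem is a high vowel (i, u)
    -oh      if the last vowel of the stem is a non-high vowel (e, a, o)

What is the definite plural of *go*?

The last vowel of *go* is /o/, which is a back vowel, so the plural suffix is -ra, giving *gora*.
The plural form *gora* — last vowel /a/ (a non-high vowel) → -oh → *goraoh*.

goraoh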